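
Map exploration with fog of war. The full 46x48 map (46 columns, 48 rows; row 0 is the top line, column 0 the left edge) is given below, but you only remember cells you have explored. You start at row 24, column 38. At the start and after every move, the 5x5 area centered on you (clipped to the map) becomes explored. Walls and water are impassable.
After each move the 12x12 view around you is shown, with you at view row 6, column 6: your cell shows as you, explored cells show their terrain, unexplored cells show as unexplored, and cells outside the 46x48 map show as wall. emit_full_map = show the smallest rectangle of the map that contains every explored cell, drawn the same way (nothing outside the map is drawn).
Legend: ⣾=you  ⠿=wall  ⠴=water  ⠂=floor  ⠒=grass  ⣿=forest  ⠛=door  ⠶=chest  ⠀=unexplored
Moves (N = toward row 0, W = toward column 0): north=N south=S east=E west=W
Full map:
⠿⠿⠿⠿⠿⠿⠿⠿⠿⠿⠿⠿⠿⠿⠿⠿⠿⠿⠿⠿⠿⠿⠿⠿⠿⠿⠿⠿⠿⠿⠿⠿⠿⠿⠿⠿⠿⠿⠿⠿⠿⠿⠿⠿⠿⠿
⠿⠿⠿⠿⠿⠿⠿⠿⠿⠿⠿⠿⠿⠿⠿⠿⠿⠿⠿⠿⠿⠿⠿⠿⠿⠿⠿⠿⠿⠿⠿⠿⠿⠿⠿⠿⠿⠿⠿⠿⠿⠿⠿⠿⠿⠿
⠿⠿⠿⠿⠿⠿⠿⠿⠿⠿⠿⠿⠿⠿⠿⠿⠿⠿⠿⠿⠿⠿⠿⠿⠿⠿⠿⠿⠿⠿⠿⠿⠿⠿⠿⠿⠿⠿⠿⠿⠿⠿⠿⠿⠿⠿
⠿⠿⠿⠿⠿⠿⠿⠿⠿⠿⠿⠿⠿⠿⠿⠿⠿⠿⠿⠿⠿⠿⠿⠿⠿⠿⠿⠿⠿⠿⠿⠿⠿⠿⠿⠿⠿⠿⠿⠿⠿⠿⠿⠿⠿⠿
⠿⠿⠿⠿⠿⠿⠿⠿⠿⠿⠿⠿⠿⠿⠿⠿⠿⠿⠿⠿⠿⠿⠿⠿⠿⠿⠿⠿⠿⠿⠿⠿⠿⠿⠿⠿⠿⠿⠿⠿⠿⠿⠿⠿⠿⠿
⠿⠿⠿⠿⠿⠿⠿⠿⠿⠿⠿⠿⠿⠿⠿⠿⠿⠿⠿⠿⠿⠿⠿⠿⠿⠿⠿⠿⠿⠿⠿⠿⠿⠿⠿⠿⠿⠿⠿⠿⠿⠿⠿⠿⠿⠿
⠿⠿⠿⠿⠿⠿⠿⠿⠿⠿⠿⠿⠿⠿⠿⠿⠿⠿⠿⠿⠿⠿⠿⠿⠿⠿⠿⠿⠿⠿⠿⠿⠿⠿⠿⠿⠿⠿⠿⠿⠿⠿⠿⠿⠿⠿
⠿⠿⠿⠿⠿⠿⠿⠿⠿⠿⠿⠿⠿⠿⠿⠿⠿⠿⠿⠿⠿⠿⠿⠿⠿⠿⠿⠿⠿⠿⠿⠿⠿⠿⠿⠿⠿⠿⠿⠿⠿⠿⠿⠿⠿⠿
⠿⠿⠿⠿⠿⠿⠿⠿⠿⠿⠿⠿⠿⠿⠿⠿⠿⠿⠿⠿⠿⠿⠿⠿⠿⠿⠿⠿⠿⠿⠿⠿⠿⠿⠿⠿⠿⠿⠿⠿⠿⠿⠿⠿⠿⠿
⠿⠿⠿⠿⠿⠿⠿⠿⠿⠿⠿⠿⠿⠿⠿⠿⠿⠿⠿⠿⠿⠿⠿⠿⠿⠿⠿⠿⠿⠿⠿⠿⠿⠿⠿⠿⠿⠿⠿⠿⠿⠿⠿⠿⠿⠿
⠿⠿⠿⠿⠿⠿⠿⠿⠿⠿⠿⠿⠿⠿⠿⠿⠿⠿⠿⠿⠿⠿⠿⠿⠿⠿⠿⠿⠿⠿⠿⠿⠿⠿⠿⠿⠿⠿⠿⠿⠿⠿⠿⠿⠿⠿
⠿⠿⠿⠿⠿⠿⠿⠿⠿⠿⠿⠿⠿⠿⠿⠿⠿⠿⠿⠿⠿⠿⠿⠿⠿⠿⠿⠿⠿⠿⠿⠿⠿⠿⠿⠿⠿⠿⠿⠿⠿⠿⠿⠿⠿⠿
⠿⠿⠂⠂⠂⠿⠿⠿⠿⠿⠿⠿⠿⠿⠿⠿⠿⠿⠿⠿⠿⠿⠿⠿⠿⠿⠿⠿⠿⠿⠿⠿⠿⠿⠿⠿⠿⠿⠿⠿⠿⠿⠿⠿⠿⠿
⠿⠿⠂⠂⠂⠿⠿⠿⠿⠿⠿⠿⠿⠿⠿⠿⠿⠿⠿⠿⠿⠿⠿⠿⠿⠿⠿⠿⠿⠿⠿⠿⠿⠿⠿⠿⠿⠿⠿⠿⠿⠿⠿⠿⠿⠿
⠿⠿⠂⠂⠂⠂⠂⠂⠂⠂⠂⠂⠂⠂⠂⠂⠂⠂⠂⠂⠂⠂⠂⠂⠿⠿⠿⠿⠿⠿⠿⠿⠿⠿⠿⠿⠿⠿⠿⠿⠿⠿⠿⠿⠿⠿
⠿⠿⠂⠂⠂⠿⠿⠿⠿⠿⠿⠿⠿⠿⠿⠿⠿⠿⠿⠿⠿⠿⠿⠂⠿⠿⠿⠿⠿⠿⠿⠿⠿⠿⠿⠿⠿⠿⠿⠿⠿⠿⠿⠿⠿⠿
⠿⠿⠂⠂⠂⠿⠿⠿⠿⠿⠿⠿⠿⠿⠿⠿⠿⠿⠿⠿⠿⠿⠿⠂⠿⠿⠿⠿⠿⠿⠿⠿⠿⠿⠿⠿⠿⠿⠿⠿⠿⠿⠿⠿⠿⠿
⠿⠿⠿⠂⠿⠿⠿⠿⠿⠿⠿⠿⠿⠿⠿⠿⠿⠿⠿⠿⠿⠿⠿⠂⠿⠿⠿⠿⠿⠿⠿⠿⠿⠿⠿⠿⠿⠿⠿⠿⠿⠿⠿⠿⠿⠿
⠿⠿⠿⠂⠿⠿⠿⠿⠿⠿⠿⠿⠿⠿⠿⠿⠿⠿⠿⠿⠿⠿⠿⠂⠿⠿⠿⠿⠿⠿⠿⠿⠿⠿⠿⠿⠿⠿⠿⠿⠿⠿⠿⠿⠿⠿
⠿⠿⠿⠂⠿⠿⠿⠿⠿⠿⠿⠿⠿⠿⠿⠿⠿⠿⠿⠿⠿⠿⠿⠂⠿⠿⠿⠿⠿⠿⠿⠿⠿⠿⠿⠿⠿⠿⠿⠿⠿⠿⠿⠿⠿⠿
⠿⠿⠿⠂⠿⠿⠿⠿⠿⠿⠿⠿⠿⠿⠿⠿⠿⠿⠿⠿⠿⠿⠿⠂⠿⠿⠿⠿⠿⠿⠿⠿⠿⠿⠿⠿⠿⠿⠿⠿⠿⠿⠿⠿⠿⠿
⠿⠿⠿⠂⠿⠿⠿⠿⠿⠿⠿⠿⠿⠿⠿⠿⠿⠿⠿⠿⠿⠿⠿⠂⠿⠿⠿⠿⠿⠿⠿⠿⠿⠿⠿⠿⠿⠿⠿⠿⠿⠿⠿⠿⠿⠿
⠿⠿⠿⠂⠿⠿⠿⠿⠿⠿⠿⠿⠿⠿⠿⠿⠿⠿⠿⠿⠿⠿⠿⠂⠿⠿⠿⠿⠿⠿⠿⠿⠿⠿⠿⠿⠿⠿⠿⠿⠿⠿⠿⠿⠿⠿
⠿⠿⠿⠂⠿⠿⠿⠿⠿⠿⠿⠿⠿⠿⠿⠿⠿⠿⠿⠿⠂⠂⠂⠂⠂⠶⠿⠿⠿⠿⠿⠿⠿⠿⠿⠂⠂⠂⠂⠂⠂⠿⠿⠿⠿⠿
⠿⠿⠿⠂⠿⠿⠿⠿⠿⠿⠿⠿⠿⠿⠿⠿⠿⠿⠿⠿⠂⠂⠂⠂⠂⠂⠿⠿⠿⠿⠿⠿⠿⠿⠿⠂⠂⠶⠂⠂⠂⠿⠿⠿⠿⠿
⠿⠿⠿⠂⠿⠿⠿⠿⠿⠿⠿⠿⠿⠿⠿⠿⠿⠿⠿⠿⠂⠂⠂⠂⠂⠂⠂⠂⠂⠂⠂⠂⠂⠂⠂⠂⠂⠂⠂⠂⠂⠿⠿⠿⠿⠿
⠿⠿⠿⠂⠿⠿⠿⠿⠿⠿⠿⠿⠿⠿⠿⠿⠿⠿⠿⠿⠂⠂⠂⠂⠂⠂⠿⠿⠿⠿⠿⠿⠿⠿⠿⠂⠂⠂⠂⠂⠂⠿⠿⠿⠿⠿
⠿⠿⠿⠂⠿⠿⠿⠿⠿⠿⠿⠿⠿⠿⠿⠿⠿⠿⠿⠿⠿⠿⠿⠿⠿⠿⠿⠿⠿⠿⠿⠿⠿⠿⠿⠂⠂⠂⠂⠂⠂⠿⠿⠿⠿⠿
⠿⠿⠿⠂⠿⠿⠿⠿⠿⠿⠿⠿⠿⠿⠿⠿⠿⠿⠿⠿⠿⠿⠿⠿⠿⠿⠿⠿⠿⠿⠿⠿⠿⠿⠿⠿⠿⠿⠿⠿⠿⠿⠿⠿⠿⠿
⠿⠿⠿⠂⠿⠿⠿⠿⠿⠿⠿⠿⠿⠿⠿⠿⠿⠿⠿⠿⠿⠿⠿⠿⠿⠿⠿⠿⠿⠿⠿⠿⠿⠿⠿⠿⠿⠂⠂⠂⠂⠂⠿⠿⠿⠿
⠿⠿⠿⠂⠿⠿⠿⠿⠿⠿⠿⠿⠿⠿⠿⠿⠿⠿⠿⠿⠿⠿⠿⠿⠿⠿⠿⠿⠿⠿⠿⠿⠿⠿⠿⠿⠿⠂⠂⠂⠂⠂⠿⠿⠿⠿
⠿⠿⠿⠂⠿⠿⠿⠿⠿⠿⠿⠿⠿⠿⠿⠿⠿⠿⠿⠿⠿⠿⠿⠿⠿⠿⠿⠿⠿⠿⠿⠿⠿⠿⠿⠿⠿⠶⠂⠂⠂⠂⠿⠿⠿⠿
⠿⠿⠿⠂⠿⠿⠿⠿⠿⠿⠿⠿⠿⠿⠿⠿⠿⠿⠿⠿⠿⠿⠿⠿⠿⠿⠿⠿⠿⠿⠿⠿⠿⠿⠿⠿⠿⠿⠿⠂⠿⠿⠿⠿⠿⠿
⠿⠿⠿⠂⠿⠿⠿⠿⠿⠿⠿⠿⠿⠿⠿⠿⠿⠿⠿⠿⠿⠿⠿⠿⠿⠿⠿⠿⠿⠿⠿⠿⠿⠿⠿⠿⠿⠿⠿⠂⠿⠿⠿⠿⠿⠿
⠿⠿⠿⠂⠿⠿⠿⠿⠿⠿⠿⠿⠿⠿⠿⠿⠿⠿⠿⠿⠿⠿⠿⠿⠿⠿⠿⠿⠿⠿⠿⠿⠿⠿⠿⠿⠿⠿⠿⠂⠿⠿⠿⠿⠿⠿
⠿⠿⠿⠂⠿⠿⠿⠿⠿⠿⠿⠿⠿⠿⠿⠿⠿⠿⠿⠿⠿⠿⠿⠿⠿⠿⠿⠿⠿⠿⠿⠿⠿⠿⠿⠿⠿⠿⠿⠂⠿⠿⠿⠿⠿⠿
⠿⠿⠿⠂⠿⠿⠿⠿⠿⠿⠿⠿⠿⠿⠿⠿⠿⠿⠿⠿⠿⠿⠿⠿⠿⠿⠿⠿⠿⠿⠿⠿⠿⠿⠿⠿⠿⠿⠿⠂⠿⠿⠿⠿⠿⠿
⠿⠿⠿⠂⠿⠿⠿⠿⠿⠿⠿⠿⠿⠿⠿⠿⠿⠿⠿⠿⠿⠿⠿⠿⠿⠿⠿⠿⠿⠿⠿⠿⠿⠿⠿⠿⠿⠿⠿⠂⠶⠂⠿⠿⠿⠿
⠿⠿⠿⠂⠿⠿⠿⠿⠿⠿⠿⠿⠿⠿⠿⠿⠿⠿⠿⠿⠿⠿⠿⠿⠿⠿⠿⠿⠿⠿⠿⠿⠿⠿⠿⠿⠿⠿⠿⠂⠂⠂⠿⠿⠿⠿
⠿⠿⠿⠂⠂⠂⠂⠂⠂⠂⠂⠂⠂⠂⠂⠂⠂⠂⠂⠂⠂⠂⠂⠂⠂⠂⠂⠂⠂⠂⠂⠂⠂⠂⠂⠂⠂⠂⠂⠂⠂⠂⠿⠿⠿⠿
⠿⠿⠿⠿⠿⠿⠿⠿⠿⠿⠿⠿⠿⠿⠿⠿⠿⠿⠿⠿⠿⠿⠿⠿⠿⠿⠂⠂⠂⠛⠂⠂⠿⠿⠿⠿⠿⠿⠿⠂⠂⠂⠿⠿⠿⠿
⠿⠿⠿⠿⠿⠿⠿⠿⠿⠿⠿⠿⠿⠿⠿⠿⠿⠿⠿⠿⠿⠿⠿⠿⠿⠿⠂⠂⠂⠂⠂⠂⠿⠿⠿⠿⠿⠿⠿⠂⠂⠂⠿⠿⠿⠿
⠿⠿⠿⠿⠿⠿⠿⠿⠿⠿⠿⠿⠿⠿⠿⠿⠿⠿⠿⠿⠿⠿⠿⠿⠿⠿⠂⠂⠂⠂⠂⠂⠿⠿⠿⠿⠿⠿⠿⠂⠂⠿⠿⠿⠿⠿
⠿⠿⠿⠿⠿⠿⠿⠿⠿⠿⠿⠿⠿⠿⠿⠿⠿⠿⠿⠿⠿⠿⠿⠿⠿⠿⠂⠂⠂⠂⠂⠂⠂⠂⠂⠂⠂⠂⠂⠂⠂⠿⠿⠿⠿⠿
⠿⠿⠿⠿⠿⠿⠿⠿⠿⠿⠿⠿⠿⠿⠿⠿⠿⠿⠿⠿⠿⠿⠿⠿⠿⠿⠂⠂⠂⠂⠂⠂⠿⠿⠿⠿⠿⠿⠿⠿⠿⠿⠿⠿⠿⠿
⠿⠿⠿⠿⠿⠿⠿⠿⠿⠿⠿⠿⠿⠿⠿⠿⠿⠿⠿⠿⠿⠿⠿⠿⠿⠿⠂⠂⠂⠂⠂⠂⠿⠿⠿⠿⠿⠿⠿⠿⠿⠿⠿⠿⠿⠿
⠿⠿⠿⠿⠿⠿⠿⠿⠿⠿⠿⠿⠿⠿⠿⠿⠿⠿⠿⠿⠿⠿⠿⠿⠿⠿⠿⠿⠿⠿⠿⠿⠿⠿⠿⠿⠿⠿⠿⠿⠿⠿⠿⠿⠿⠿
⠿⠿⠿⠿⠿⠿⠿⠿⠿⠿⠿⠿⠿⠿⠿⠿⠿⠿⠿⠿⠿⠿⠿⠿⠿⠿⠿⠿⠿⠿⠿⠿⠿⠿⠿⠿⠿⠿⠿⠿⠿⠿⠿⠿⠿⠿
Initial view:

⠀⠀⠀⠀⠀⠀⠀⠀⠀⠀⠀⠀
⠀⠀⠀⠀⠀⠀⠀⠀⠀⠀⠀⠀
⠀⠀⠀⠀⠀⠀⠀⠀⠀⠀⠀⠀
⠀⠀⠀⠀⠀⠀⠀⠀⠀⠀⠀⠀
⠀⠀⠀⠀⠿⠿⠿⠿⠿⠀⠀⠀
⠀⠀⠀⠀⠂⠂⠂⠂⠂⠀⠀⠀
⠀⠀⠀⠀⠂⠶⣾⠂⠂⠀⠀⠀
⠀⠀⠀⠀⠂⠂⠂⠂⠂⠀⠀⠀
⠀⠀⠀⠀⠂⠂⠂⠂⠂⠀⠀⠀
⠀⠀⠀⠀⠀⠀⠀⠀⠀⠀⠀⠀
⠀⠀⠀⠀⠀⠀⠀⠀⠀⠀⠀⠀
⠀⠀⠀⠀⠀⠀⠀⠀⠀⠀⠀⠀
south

⠀⠀⠀⠀⠀⠀⠀⠀⠀⠀⠀⠀
⠀⠀⠀⠀⠀⠀⠀⠀⠀⠀⠀⠀
⠀⠀⠀⠀⠀⠀⠀⠀⠀⠀⠀⠀
⠀⠀⠀⠀⠿⠿⠿⠿⠿⠀⠀⠀
⠀⠀⠀⠀⠂⠂⠂⠂⠂⠀⠀⠀
⠀⠀⠀⠀⠂⠶⠂⠂⠂⠀⠀⠀
⠀⠀⠀⠀⠂⠂⣾⠂⠂⠀⠀⠀
⠀⠀⠀⠀⠂⠂⠂⠂⠂⠀⠀⠀
⠀⠀⠀⠀⠂⠂⠂⠂⠂⠀⠀⠀
⠀⠀⠀⠀⠀⠀⠀⠀⠀⠀⠀⠀
⠀⠀⠀⠀⠀⠀⠀⠀⠀⠀⠀⠀
⠀⠀⠀⠀⠀⠀⠀⠀⠀⠀⠀⠀

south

⠀⠀⠀⠀⠀⠀⠀⠀⠀⠀⠀⠀
⠀⠀⠀⠀⠀⠀⠀⠀⠀⠀⠀⠀
⠀⠀⠀⠀⠿⠿⠿⠿⠿⠀⠀⠀
⠀⠀⠀⠀⠂⠂⠂⠂⠂⠀⠀⠀
⠀⠀⠀⠀⠂⠶⠂⠂⠂⠀⠀⠀
⠀⠀⠀⠀⠂⠂⠂⠂⠂⠀⠀⠀
⠀⠀⠀⠀⠂⠂⣾⠂⠂⠀⠀⠀
⠀⠀⠀⠀⠂⠂⠂⠂⠂⠀⠀⠀
⠀⠀⠀⠀⠿⠿⠿⠿⠿⠀⠀⠀
⠀⠀⠀⠀⠀⠀⠀⠀⠀⠀⠀⠀
⠀⠀⠀⠀⠀⠀⠀⠀⠀⠀⠀⠀
⠀⠀⠀⠀⠀⠀⠀⠀⠀⠀⠀⠀

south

⠀⠀⠀⠀⠀⠀⠀⠀⠀⠀⠀⠀
⠀⠀⠀⠀⠿⠿⠿⠿⠿⠀⠀⠀
⠀⠀⠀⠀⠂⠂⠂⠂⠂⠀⠀⠀
⠀⠀⠀⠀⠂⠶⠂⠂⠂⠀⠀⠀
⠀⠀⠀⠀⠂⠂⠂⠂⠂⠀⠀⠀
⠀⠀⠀⠀⠂⠂⠂⠂⠂⠀⠀⠀
⠀⠀⠀⠀⠂⠂⣾⠂⠂⠀⠀⠀
⠀⠀⠀⠀⠿⠿⠿⠿⠿⠀⠀⠀
⠀⠀⠀⠀⠿⠂⠂⠂⠂⠀⠀⠀
⠀⠀⠀⠀⠀⠀⠀⠀⠀⠀⠀⠀
⠀⠀⠀⠀⠀⠀⠀⠀⠀⠀⠀⠀
⠀⠀⠀⠀⠀⠀⠀⠀⠀⠀⠀⠀

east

⠀⠀⠀⠀⠀⠀⠀⠀⠀⠀⠀⠀
⠀⠀⠀⠿⠿⠿⠿⠿⠀⠀⠀⠀
⠀⠀⠀⠂⠂⠂⠂⠂⠀⠀⠀⠀
⠀⠀⠀⠂⠶⠂⠂⠂⠀⠀⠀⠀
⠀⠀⠀⠂⠂⠂⠂⠂⠿⠀⠀⠀
⠀⠀⠀⠂⠂⠂⠂⠂⠿⠀⠀⠀
⠀⠀⠀⠂⠂⠂⣾⠂⠿⠀⠀⠀
⠀⠀⠀⠿⠿⠿⠿⠿⠿⠀⠀⠀
⠀⠀⠀⠿⠂⠂⠂⠂⠂⠀⠀⠀
⠀⠀⠀⠀⠀⠀⠀⠀⠀⠀⠀⠀
⠀⠀⠀⠀⠀⠀⠀⠀⠀⠀⠀⠀
⠀⠀⠀⠀⠀⠀⠀⠀⠀⠀⠀⠀

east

⠀⠀⠀⠀⠀⠀⠀⠀⠀⠀⠀⠀
⠀⠀⠿⠿⠿⠿⠿⠀⠀⠀⠀⠀
⠀⠀⠂⠂⠂⠂⠂⠀⠀⠀⠀⠀
⠀⠀⠂⠶⠂⠂⠂⠀⠀⠀⠀⠀
⠀⠀⠂⠂⠂⠂⠂⠿⠿⠀⠀⠀
⠀⠀⠂⠂⠂⠂⠂⠿⠿⠀⠀⠀
⠀⠀⠂⠂⠂⠂⣾⠿⠿⠀⠀⠀
⠀⠀⠿⠿⠿⠿⠿⠿⠿⠀⠀⠀
⠀⠀⠿⠂⠂⠂⠂⠂⠿⠀⠀⠀
⠀⠀⠀⠀⠀⠀⠀⠀⠀⠀⠀⠀
⠀⠀⠀⠀⠀⠀⠀⠀⠀⠀⠀⠀
⠀⠀⠀⠀⠀⠀⠀⠀⠀⠀⠀⠀

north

⠀⠀⠀⠀⠀⠀⠀⠀⠀⠀⠀⠀
⠀⠀⠀⠀⠀⠀⠀⠀⠀⠀⠀⠀
⠀⠀⠿⠿⠿⠿⠿⠀⠀⠀⠀⠀
⠀⠀⠂⠂⠂⠂⠂⠀⠀⠀⠀⠀
⠀⠀⠂⠶⠂⠂⠂⠿⠿⠀⠀⠀
⠀⠀⠂⠂⠂⠂⠂⠿⠿⠀⠀⠀
⠀⠀⠂⠂⠂⠂⣾⠿⠿⠀⠀⠀
⠀⠀⠂⠂⠂⠂⠂⠿⠿⠀⠀⠀
⠀⠀⠿⠿⠿⠿⠿⠿⠿⠀⠀⠀
⠀⠀⠿⠂⠂⠂⠂⠂⠿⠀⠀⠀
⠀⠀⠀⠀⠀⠀⠀⠀⠀⠀⠀⠀
⠀⠀⠀⠀⠀⠀⠀⠀⠀⠀⠀⠀

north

⠀⠀⠀⠀⠀⠀⠀⠀⠀⠀⠀⠀
⠀⠀⠀⠀⠀⠀⠀⠀⠀⠀⠀⠀
⠀⠀⠀⠀⠀⠀⠀⠀⠀⠀⠀⠀
⠀⠀⠿⠿⠿⠿⠿⠀⠀⠀⠀⠀
⠀⠀⠂⠂⠂⠂⠂⠿⠿⠀⠀⠀
⠀⠀⠂⠶⠂⠂⠂⠿⠿⠀⠀⠀
⠀⠀⠂⠂⠂⠂⣾⠿⠿⠀⠀⠀
⠀⠀⠂⠂⠂⠂⠂⠿⠿⠀⠀⠀
⠀⠀⠂⠂⠂⠂⠂⠿⠿⠀⠀⠀
⠀⠀⠿⠿⠿⠿⠿⠿⠿⠀⠀⠀
⠀⠀⠿⠂⠂⠂⠂⠂⠿⠀⠀⠀
⠀⠀⠀⠀⠀⠀⠀⠀⠀⠀⠀⠀

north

⠀⠀⠀⠀⠀⠀⠀⠀⠀⠀⠀⠀
⠀⠀⠀⠀⠀⠀⠀⠀⠀⠀⠀⠀
⠀⠀⠀⠀⠀⠀⠀⠀⠀⠀⠀⠀
⠀⠀⠀⠀⠀⠀⠀⠀⠀⠀⠀⠀
⠀⠀⠿⠿⠿⠿⠿⠿⠿⠀⠀⠀
⠀⠀⠂⠂⠂⠂⠂⠿⠿⠀⠀⠀
⠀⠀⠂⠶⠂⠂⣾⠿⠿⠀⠀⠀
⠀⠀⠂⠂⠂⠂⠂⠿⠿⠀⠀⠀
⠀⠀⠂⠂⠂⠂⠂⠿⠿⠀⠀⠀
⠀⠀⠂⠂⠂⠂⠂⠿⠿⠀⠀⠀
⠀⠀⠿⠿⠿⠿⠿⠿⠿⠀⠀⠀
⠀⠀⠿⠂⠂⠂⠂⠂⠿⠀⠀⠀

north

⠀⠀⠀⠀⠀⠀⠀⠀⠀⠀⠀⠀
⠀⠀⠀⠀⠀⠀⠀⠀⠀⠀⠀⠀
⠀⠀⠀⠀⠀⠀⠀⠀⠀⠀⠀⠀
⠀⠀⠀⠀⠀⠀⠀⠀⠀⠀⠀⠀
⠀⠀⠀⠀⠿⠿⠿⠿⠿⠀⠀⠀
⠀⠀⠿⠿⠿⠿⠿⠿⠿⠀⠀⠀
⠀⠀⠂⠂⠂⠂⣾⠿⠿⠀⠀⠀
⠀⠀⠂⠶⠂⠂⠂⠿⠿⠀⠀⠀
⠀⠀⠂⠂⠂⠂⠂⠿⠿⠀⠀⠀
⠀⠀⠂⠂⠂⠂⠂⠿⠿⠀⠀⠀
⠀⠀⠂⠂⠂⠂⠂⠿⠿⠀⠀⠀
⠀⠀⠿⠿⠿⠿⠿⠿⠿⠀⠀⠀

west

⠀⠀⠀⠀⠀⠀⠀⠀⠀⠀⠀⠀
⠀⠀⠀⠀⠀⠀⠀⠀⠀⠀⠀⠀
⠀⠀⠀⠀⠀⠀⠀⠀⠀⠀⠀⠀
⠀⠀⠀⠀⠀⠀⠀⠀⠀⠀⠀⠀
⠀⠀⠀⠀⠿⠿⠿⠿⠿⠿⠀⠀
⠀⠀⠀⠿⠿⠿⠿⠿⠿⠿⠀⠀
⠀⠀⠀⠂⠂⠂⣾⠂⠿⠿⠀⠀
⠀⠀⠀⠂⠶⠂⠂⠂⠿⠿⠀⠀
⠀⠀⠀⠂⠂⠂⠂⠂⠿⠿⠀⠀
⠀⠀⠀⠂⠂⠂⠂⠂⠿⠿⠀⠀
⠀⠀⠀⠂⠂⠂⠂⠂⠿⠿⠀⠀
⠀⠀⠀⠿⠿⠿⠿⠿⠿⠿⠀⠀

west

⠀⠀⠀⠀⠀⠀⠀⠀⠀⠀⠀⠀
⠀⠀⠀⠀⠀⠀⠀⠀⠀⠀⠀⠀
⠀⠀⠀⠀⠀⠀⠀⠀⠀⠀⠀⠀
⠀⠀⠀⠀⠀⠀⠀⠀⠀⠀⠀⠀
⠀⠀⠀⠀⠿⠿⠿⠿⠿⠿⠿⠀
⠀⠀⠀⠀⠿⠿⠿⠿⠿⠿⠿⠀
⠀⠀⠀⠀⠂⠂⣾⠂⠂⠿⠿⠀
⠀⠀⠀⠀⠂⠶⠂⠂⠂⠿⠿⠀
⠀⠀⠀⠀⠂⠂⠂⠂⠂⠿⠿⠀
⠀⠀⠀⠀⠂⠂⠂⠂⠂⠿⠿⠀
⠀⠀⠀⠀⠂⠂⠂⠂⠂⠿⠿⠀
⠀⠀⠀⠀⠿⠿⠿⠿⠿⠿⠿⠀

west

⠀⠀⠀⠀⠀⠀⠀⠀⠀⠀⠀⠀
⠀⠀⠀⠀⠀⠀⠀⠀⠀⠀⠀⠀
⠀⠀⠀⠀⠀⠀⠀⠀⠀⠀⠀⠀
⠀⠀⠀⠀⠀⠀⠀⠀⠀⠀⠀⠀
⠀⠀⠀⠀⠿⠿⠿⠿⠿⠿⠿⠿
⠀⠀⠀⠀⠿⠿⠿⠿⠿⠿⠿⠿
⠀⠀⠀⠀⠂⠂⣾⠂⠂⠂⠿⠿
⠀⠀⠀⠀⠂⠂⠶⠂⠂⠂⠿⠿
⠀⠀⠀⠀⠂⠂⠂⠂⠂⠂⠿⠿
⠀⠀⠀⠀⠀⠂⠂⠂⠂⠂⠿⠿
⠀⠀⠀⠀⠀⠂⠂⠂⠂⠂⠿⠿
⠀⠀⠀⠀⠀⠿⠿⠿⠿⠿⠿⠿

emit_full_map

⠿⠿⠿⠿⠿⠿⠿⠿
⠿⠿⠿⠿⠿⠿⠿⠿
⠂⠂⣾⠂⠂⠂⠿⠿
⠂⠂⠶⠂⠂⠂⠿⠿
⠂⠂⠂⠂⠂⠂⠿⠿
⠀⠂⠂⠂⠂⠂⠿⠿
⠀⠂⠂⠂⠂⠂⠿⠿
⠀⠿⠿⠿⠿⠿⠿⠿
⠀⠿⠂⠂⠂⠂⠂⠿

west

⠀⠀⠀⠀⠀⠀⠀⠀⠀⠀⠀⠀
⠀⠀⠀⠀⠀⠀⠀⠀⠀⠀⠀⠀
⠀⠀⠀⠀⠀⠀⠀⠀⠀⠀⠀⠀
⠀⠀⠀⠀⠀⠀⠀⠀⠀⠀⠀⠀
⠀⠀⠀⠀⠿⠿⠿⠿⠿⠿⠿⠿
⠀⠀⠀⠀⠿⠿⠿⠿⠿⠿⠿⠿
⠀⠀⠀⠀⠿⠂⣾⠂⠂⠂⠂⠿
⠀⠀⠀⠀⠿⠂⠂⠶⠂⠂⠂⠿
⠀⠀⠀⠀⠂⠂⠂⠂⠂⠂⠂⠿
⠀⠀⠀⠀⠀⠀⠂⠂⠂⠂⠂⠿
⠀⠀⠀⠀⠀⠀⠂⠂⠂⠂⠂⠿
⠀⠀⠀⠀⠀⠀⠿⠿⠿⠿⠿⠿

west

⠀⠀⠀⠀⠀⠀⠀⠀⠀⠀⠀⠀
⠀⠀⠀⠀⠀⠀⠀⠀⠀⠀⠀⠀
⠀⠀⠀⠀⠀⠀⠀⠀⠀⠀⠀⠀
⠀⠀⠀⠀⠀⠀⠀⠀⠀⠀⠀⠀
⠀⠀⠀⠀⠿⠿⠿⠿⠿⠿⠿⠿
⠀⠀⠀⠀⠿⠿⠿⠿⠿⠿⠿⠿
⠀⠀⠀⠀⠿⠿⣾⠂⠂⠂⠂⠂
⠀⠀⠀⠀⠿⠿⠂⠂⠶⠂⠂⠂
⠀⠀⠀⠀⠂⠂⠂⠂⠂⠂⠂⠂
⠀⠀⠀⠀⠀⠀⠀⠂⠂⠂⠂⠂
⠀⠀⠀⠀⠀⠀⠀⠂⠂⠂⠂⠂
⠀⠀⠀⠀⠀⠀⠀⠿⠿⠿⠿⠿

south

⠀⠀⠀⠀⠀⠀⠀⠀⠀⠀⠀⠀
⠀⠀⠀⠀⠀⠀⠀⠀⠀⠀⠀⠀
⠀⠀⠀⠀⠀⠀⠀⠀⠀⠀⠀⠀
⠀⠀⠀⠀⠿⠿⠿⠿⠿⠿⠿⠿
⠀⠀⠀⠀⠿⠿⠿⠿⠿⠿⠿⠿
⠀⠀⠀⠀⠿⠿⠂⠂⠂⠂⠂⠂
⠀⠀⠀⠀⠿⠿⣾⠂⠶⠂⠂⠂
⠀⠀⠀⠀⠂⠂⠂⠂⠂⠂⠂⠂
⠀⠀⠀⠀⠿⠿⠂⠂⠂⠂⠂⠂
⠀⠀⠀⠀⠀⠀⠀⠂⠂⠂⠂⠂
⠀⠀⠀⠀⠀⠀⠀⠿⠿⠿⠿⠿
⠀⠀⠀⠀⠀⠀⠀⠿⠂⠂⠂⠂

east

⠀⠀⠀⠀⠀⠀⠀⠀⠀⠀⠀⠀
⠀⠀⠀⠀⠀⠀⠀⠀⠀⠀⠀⠀
⠀⠀⠀⠀⠀⠀⠀⠀⠀⠀⠀⠀
⠀⠀⠀⠿⠿⠿⠿⠿⠿⠿⠿⠿
⠀⠀⠀⠿⠿⠿⠿⠿⠿⠿⠿⠿
⠀⠀⠀⠿⠿⠂⠂⠂⠂⠂⠂⠿
⠀⠀⠀⠿⠿⠂⣾⠶⠂⠂⠂⠿
⠀⠀⠀⠂⠂⠂⠂⠂⠂⠂⠂⠿
⠀⠀⠀⠿⠿⠂⠂⠂⠂⠂⠂⠿
⠀⠀⠀⠀⠀⠀⠂⠂⠂⠂⠂⠿
⠀⠀⠀⠀⠀⠀⠿⠿⠿⠿⠿⠿
⠀⠀⠀⠀⠀⠀⠿⠂⠂⠂⠂⠂

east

⠀⠀⠀⠀⠀⠀⠀⠀⠀⠀⠀⠀
⠀⠀⠀⠀⠀⠀⠀⠀⠀⠀⠀⠀
⠀⠀⠀⠀⠀⠀⠀⠀⠀⠀⠀⠀
⠀⠀⠿⠿⠿⠿⠿⠿⠿⠿⠿⠿
⠀⠀⠿⠿⠿⠿⠿⠿⠿⠿⠿⠿
⠀⠀⠿⠿⠂⠂⠂⠂⠂⠂⠿⠿
⠀⠀⠿⠿⠂⠂⣾⠂⠂⠂⠿⠿
⠀⠀⠂⠂⠂⠂⠂⠂⠂⠂⠿⠿
⠀⠀⠿⠿⠂⠂⠂⠂⠂⠂⠿⠿
⠀⠀⠀⠀⠀⠂⠂⠂⠂⠂⠿⠿
⠀⠀⠀⠀⠀⠿⠿⠿⠿⠿⠿⠿
⠀⠀⠀⠀⠀⠿⠂⠂⠂⠂⠂⠿

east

⠀⠀⠀⠀⠀⠀⠀⠀⠀⠀⠀⠀
⠀⠀⠀⠀⠀⠀⠀⠀⠀⠀⠀⠀
⠀⠀⠀⠀⠀⠀⠀⠀⠀⠀⠀⠀
⠀⠿⠿⠿⠿⠿⠿⠿⠿⠿⠿⠀
⠀⠿⠿⠿⠿⠿⠿⠿⠿⠿⠿⠀
⠀⠿⠿⠂⠂⠂⠂⠂⠂⠿⠿⠀
⠀⠿⠿⠂⠂⠶⣾⠂⠂⠿⠿⠀
⠀⠂⠂⠂⠂⠂⠂⠂⠂⠿⠿⠀
⠀⠿⠿⠂⠂⠂⠂⠂⠂⠿⠿⠀
⠀⠀⠀⠀⠂⠂⠂⠂⠂⠿⠿⠀
⠀⠀⠀⠀⠿⠿⠿⠿⠿⠿⠿⠀
⠀⠀⠀⠀⠿⠂⠂⠂⠂⠂⠿⠀

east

⠀⠀⠀⠀⠀⠀⠀⠀⠀⠀⠀⠀
⠀⠀⠀⠀⠀⠀⠀⠀⠀⠀⠀⠀
⠀⠀⠀⠀⠀⠀⠀⠀⠀⠀⠀⠀
⠿⠿⠿⠿⠿⠿⠿⠿⠿⠿⠀⠀
⠿⠿⠿⠿⠿⠿⠿⠿⠿⠿⠀⠀
⠿⠿⠂⠂⠂⠂⠂⠂⠿⠿⠀⠀
⠿⠿⠂⠂⠶⠂⣾⠂⠿⠿⠀⠀
⠂⠂⠂⠂⠂⠂⠂⠂⠿⠿⠀⠀
⠿⠿⠂⠂⠂⠂⠂⠂⠿⠿⠀⠀
⠀⠀⠀⠂⠂⠂⠂⠂⠿⠿⠀⠀
⠀⠀⠀⠿⠿⠿⠿⠿⠿⠿⠀⠀
⠀⠀⠀⠿⠂⠂⠂⠂⠂⠿⠀⠀

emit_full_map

⠿⠿⠿⠿⠿⠿⠿⠿⠿⠿
⠿⠿⠿⠿⠿⠿⠿⠿⠿⠿
⠿⠿⠂⠂⠂⠂⠂⠂⠿⠿
⠿⠿⠂⠂⠶⠂⣾⠂⠿⠿
⠂⠂⠂⠂⠂⠂⠂⠂⠿⠿
⠿⠿⠂⠂⠂⠂⠂⠂⠿⠿
⠀⠀⠀⠂⠂⠂⠂⠂⠿⠿
⠀⠀⠀⠿⠿⠿⠿⠿⠿⠿
⠀⠀⠀⠿⠂⠂⠂⠂⠂⠿


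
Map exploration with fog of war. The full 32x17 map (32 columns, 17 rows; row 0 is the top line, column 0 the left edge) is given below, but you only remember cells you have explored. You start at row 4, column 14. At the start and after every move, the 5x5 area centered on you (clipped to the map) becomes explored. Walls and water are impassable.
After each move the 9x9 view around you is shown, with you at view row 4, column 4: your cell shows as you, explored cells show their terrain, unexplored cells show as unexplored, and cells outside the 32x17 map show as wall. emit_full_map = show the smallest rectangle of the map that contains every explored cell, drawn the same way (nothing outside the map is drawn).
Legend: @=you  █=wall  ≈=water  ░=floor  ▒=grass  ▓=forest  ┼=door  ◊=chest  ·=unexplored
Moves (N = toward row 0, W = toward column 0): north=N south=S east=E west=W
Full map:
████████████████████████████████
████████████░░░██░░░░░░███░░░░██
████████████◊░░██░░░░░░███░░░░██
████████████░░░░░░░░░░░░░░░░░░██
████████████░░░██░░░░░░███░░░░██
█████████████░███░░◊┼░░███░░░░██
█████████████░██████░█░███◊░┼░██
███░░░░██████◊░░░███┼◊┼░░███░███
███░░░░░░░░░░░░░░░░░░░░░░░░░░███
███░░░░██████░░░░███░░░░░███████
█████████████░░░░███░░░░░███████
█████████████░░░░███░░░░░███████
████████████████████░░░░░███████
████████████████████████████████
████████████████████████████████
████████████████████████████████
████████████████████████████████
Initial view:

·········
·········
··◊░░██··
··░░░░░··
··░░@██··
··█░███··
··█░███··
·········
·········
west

·········
·········
··█◊░░██·
··█░░░░░·
··█░@░██·
··██░███·
··██░███·
·········
·········

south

·········
··█◊░░██·
··█░░░░░·
··█░░░██·
··██@███·
··██░███·
··██◊░░··
·········
·········

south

··█◊░░██·
··█░░░░░·
··█░░░██·
··██░███·
··██@███·
··██◊░░··
··░░░░░··
·········
·········

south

··█░░░░░·
··█░░░██·
··██░███·
··██░███·
··██@░░··
··░░░░░··
··██░░░··
·········
·········

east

·█░░░░░··
·█░░░██··
·██░███··
·██░███··
·██◊@░░··
·░░░░░░··
·██░░░░··
·········
·········

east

█░░░░░···
█░░░██···
██░███░··
██░████··
██◊░@░█··
░░░░░░░··
██░░░░█··
·········
·········

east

░░░░░····
░░░██····
█░███░░··
█░█████··
█◊░░@██··
░░░░░░░··
█░░░░██··
·········
·········

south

░░░██····
█░███░░··
█░█████··
█◊░░░██··
░░░░@░░··
█░░░░██··
··░░░██··
·········
·········

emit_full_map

█◊░░██··
█░░░░░··
█░░░██··
██░███░░
██░█████
██◊░░░██
░░░░░@░░
██░░░░██
···░░░██

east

░░██·····
░███░░···
░██████··
◊░░░███··
░░░░@░░··
░░░░███··
·░░░███··
·········
·········

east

░██······
███░░····
██████░··
░░░███┼··
░░░░@░░··
░░░███░··
░░░███░··
·········
·········

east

██·······
██░░·····
█████░█··
░░███┼◊··
░░░░@░░··
░░███░░··
░░███░░··
·········
·········

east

█········
█░░······
████░█░··
░███┼◊┼··
░░░░@░░··
░███░░░··
░███░░░··
·········
·········

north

░········
█········
█░░◊┼░░··
████░█░··
░███@◊┼··
░░░░░░░··
░███░░░··
░███░░░··
·········

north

█········
░········
█·░░░░░··
█░░◊┼░░··
████@█░··
░███┼◊┼··
░░░░░░░··
░███░░░··
░███░░░··

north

·········
█········
░·░░░░░··
█·░░░░░··
█░░◊@░░··
████░█░··
░███┼◊┼··
░░░░░░░··
░███░░░··

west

·········
██·······
░░░░░░░░·
██░░░░░░·
██░░@┼░░·
█████░█░·
░░███┼◊┼·
░░░░░░░░·
░░███░░░·

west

·········
░██······
░░░░░░░░░
░██░░░░░░
███░@◊┼░░
██████░█░
░░░███┼◊┼
░░░░░░░░░
░░░███░░░

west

·········
░░██·····
░░░░░░░░░
░░██░░░░░
░███@░◊┼░
░██████░█
◊░░░███┼◊
░░░░░░░░░
░░░░███░░

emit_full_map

█◊░░██······
█░░░░░░░░░░░
█░░░██░░░░░░
██░███@░◊┼░░
██░██████░█░
██◊░░░███┼◊┼
░░░░░░░░░░░░
██░░░░███░░░
···░░░███░░░

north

·········
·········
░░██░░░··
░░░░░░░░░
░░██@░░░░
░███░░◊┼░
░██████░█
◊░░░███┼◊
░░░░░░░░░

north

█████████
·········
··██░░░··
░░██░░░··
░░░░@░░░░
░░██░░░░░
░███░░◊┼░
░██████░█
◊░░░███┼◊

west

█████████
·········
··░██░░░·
◊░░██░░░·
░░░░@░░░░
░░░██░░░░
█░███░░◊┼
█░██████░
█◊░░░███┼

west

█████████
·········
··░░██░░░
█◊░░██░░░
█░░░@░░░░
█░░░██░░░
██░███░░◊
██░██████
██◊░░░███

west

█████████
·········
··░░░██░░
·█◊░░██░░
·█░░@░░░░
·█░░░██░░
·██░███░░
·██░█████
·██◊░░░██

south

·········
··░░░██░░
·█◊░░██░░
·█░░░░░░░
·█░░@██░░
·██░███░░
·██░█████
·██◊░░░██
·░░░░░░░░

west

·········
···░░░██░
··█◊░░██░
··█░░░░░░
··█░@░██░
··██░███░
··██░████
··██◊░░░█
··░░░░░░░

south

···░░░██░
··█◊░░██░
··█░░░░░░
··█░░░██░
··██@███░
··██░████
··██◊░░░█
··░░░░░░░
··██░░░░█

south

··█◊░░██░
··█░░░░░░
··█░░░██░
··██░███░
··██@████
··██◊░░░█
··░░░░░░░
··██░░░░█
·····░░░█

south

··█░░░░░░
··█░░░██░
··██░███░
··██░████
··██@░░░█
··░░░░░░░
··██░░░░█
·····░░░█
·········

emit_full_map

·░░░██░░░···
█◊░░██░░░···
█░░░░░░░░░░░
█░░░██░░░░░░
██░███░░◊┼░░
██░██████░█░
██@░░░███┼◊┼
░░░░░░░░░░░░
██░░░░███░░░
···░░░███░░░

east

·█░░░░░░░
·█░░░██░░
·██░███░░
·██░█████
·██◊@░░██
·░░░░░░░░
·██░░░░██
····░░░██
·········

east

█░░░░░░░░
█░░░██░░░
██░███░░◊
██░██████
██◊░@░███
░░░░░░░░░
██░░░░███
···░░░███
·········

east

░░░░░░░░░
░░░██░░░░
█░███░░◊┼
█░██████░
█◊░░@███┼
░░░░░░░░░
█░░░░███░
··░░░███░
·········

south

░░░██░░░░
█░███░░◊┼
█░██████░
█◊░░░███┼
░░░░@░░░░
█░░░░███░
··░░░███░
·········
·········

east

░░██░░░░░
░███░░◊┼░
░██████░█
◊░░░███┼◊
░░░░@░░░░
░░░░███░░
·░░░███░░
·········
·········

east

░██░░░░░░
███░░◊┼░░
██████░█░
░░░███┼◊┼
░░░░@░░░░
░░░███░░░
░░░███░░░
·········
·········

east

██░░░░░░·
██░░◊┼░░·
█████░█░·
░░███┼◊┼·
░░░░@░░░·
░░███░░░·
░░███░░░·
·········
·········

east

█░░░░░░··
█░░◊┼░░··
████░█░··
░███┼◊┼··
░░░░@░░··
░███░░░··
░███░░░··
·········
·········

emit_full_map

·░░░██░░░···
█◊░░██░░░···
█░░░░░░░░░░░
█░░░██░░░░░░
██░███░░◊┼░░
██░██████░█░
██◊░░░███┼◊┼
░░░░░░░░░@░░
██░░░░███░░░
···░░░███░░░

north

░░░░░░░··
█░░░░░░··
█░░◊┼░░··
████░█░··
░███@◊┼··
░░░░░░░··
░███░░░··
░███░░░··
·········

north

█░░░·····
░░░░░░░··
█░░░░░░··
█░░◊┼░░··
████@█░··
░███┼◊┼··
░░░░░░░··
░███░░░··
░███░░░··

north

█░░░·····
█░░░·····
░░░░░░░··
█░░░░░░··
█░░◊@░░··
████░█░··
░███┼◊┼··
░░░░░░░··
░███░░░··

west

██░░░····
██░░░····
░░░░░░░░·
██░░░░░░·
██░░@┼░░·
█████░█░·
░░███┼◊┼·
░░░░░░░░·
░░███░░░·

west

░██░░░···
░██░░░···
░░░░░░░░░
░██░░░░░░
███░@◊┼░░
██████░█░
░░░███┼◊┼
░░░░░░░░░
░░░███░░░

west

░░██░░░··
░░██░░░··
░░░░░░░░░
░░██░░░░░
░███@░◊┼░
░██████░█
◊░░░███┼◊
░░░░░░░░░
░░░░███░░

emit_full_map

·░░░██░░░···
█◊░░██░░░···
█░░░░░░░░░░░
█░░░██░░░░░░
██░███@░◊┼░░
██░██████░█░
██◊░░░███┼◊┼
░░░░░░░░░░░░
██░░░░███░░░
···░░░███░░░


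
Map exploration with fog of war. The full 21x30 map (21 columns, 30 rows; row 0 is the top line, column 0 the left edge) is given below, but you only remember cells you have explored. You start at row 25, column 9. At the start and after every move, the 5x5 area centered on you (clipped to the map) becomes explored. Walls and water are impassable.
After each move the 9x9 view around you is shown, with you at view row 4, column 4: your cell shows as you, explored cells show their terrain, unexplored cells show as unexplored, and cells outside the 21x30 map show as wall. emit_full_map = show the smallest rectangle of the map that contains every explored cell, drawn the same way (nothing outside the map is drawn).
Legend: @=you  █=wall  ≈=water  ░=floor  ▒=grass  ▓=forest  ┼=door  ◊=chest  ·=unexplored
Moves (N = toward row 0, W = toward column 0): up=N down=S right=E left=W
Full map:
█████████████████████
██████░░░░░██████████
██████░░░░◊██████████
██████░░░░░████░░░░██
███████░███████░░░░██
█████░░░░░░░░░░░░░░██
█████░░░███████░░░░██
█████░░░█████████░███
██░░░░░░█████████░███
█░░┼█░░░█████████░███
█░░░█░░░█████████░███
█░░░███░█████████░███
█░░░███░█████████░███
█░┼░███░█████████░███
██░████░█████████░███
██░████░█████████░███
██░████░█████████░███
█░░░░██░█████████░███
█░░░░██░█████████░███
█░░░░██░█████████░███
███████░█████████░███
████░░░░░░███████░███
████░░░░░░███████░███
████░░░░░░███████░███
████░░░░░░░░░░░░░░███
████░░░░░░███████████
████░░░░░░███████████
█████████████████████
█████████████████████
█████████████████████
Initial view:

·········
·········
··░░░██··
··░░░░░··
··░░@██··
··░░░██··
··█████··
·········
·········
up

·········
·········
··░░░██··
··░░░██··
··░░@░░··
··░░░██··
··░░░██··
··█████··
·········

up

·········
·········
··░░░██··
··░░░██··
··░░@██··
··░░░░░··
··░░░██··
··░░░██··
··█████··

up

·········
·········
··░████··
··░░░██··
··░░@██··
··░░░██··
··░░░░░··
··░░░██··
··░░░██··

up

·········
·········
··░████··
··░████··
··░░@██··
··░░░██··
··░░░██··
··░░░░░··
··░░░██··

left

·········
·········
··█░████·
··█░████·
··░░@░██·
··░░░░██·
··░░░░██·
···░░░░░·
···░░░██·

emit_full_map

█░████
█░████
░░@░██
░░░░██
░░░░██
·░░░░░
·░░░██
·░░░██
·█████

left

·········
·········
··██░████
··██░████
··░░@░░██
··░░░░░██
··░░░░░██
····░░░░░
····░░░██

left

·········
·········
··░██░███
··███░███
··░░@░░░█
··░░░░░░█
··░░░░░░█
·····░░░░
·····░░░█

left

·········
·········
··░░██░██
··████░██
··█░@░░░░
··█░░░░░░
··█░░░░░░
······░░░
······░░░

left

·········
·········
··░░░██░█
··█████░█
··██@░░░░
··██░░░░░
··██░░░░░
·······░░
·······░░

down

·········
··░░░██░█
··█████░█
··██░░░░░
··██@░░░░
··██░░░░░
··██░░░░░
·······░░
·······░░

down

··░░░██░█
··█████░█
··██░░░░░
··██░░░░░
··██@░░░░
··██░░░░░
··██░░░░░
·······░░
·······██

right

·░░░██░██
·█████░██
·██░░░░░░
·██░░░░░░
·██░@░░░░
·██░░░░░░
·██░░░░░░
······░░░
······███

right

░░░██░███
█████░███
██░░░░░░█
██░░░░░░█
██░░@░░░█
██░░░░░░░
██░░░░░░█
·····░░░█
·····████

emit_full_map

░░░██░████
█████░████
██░░░░░░██
██░░░░░░██
██░░@░░░██
██░░░░░░░░
██░░░░░░██
·····░░░██
·····█████

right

░░██░████
████░████
█░░░░░░██
█░░░░░░██
█░░░@░░██
█░░░░░░░░
█░░░░░░██
····░░░██
····█████

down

████░████
█░░░░░░██
█░░░░░░██
█░░░░░░██
█░░░@░░░░
█░░░░░░██
··░░░░░██
····█████
·········

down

█░░░░░░██
█░░░░░░██
█░░░░░░██
█░░░░░░░░
█░░░@░░██
··░░░░░██
··███████
·········
·········

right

░░░░░░██·
░░░░░░██·
░░░░░░██·
░░░░░░░░·
░░░░@░██·
·░░░░░██·
·███████·
·········
·········

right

░░░░░██··
░░░░░██··
░░░░░██··
░░░░░░░··
░░░░@██··
░░░░░██··
███████··
·········
·········

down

░░░░░██··
░░░░░██··
░░░░░░░··
░░░░░██··
░░░░@██··
███████··
··█████··
·········
█████████

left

░░░░░░██·
░░░░░░██·
░░░░░░░░·
░░░░░░██·
·░░░@░██·
·███████·
··██████·
·········
█████████

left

█░░░░░░██
█░░░░░░██
█░░░░░░░░
█░░░░░░██
··░░@░░██
··███████
··███████
·········
█████████

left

██░░░░░░█
██░░░░░░█
██░░░░░░░
██░░░░░░█
··░░@░░░█
··███████
··███████
·········
█████████

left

·██░░░░░░
·██░░░░░░
·██░░░░░░
·██░░░░░░
··█░@░░░░
··███████
··███████
·········
█████████

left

··██░░░░░
··██░░░░░
··██░░░░░
··██░░░░░
··██@░░░░
··███████
··███████
·········
█████████

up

··██░░░░░
··██░░░░░
··██░░░░░
··██░░░░░
··██@░░░░
··██░░░░░
··███████
··███████
·········

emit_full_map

░░░██░████
█████░████
██░░░░░░██
██░░░░░░██
██░░░░░░██
██░░░░░░░░
██@░░░░░██
██░░░░░░██
██████████
██████████

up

··█████░█
··██░░░░░
··██░░░░░
··██░░░░░
··██@░░░░
··██░░░░░
··██░░░░░
··███████
··███████

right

·█████░██
·██░░░░░░
·██░░░░░░
·██░░░░░░
·██░@░░░░
·██░░░░░░
·██░░░░░░
·████████
·████████

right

█████░███
██░░░░░░█
██░░░░░░█
██░░░░░░█
██░░@░░░░
██░░░░░░█
██░░░░░░█
█████████
█████████

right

████░████
█░░░░░░██
█░░░░░░██
█░░░░░░██
█░░░@░░░░
█░░░░░░██
█░░░░░░██
█████████
█████████

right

███░████·
░░░░░░██·
░░░░░░██·
░░░░░░██·
░░░░@░░░·
░░░░░░██·
░░░░░░██·
████████·
████████·

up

░██░████·
███░████·
░░░░░░██·
░░░░░░██·
░░░░@░██·
░░░░░░░░·
░░░░░░██·
░░░░░░██·
████████·

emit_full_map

░░░██░████
█████░████
██░░░░░░██
██░░░░░░██
██░░░░@░██
██░░░░░░░░
██░░░░░░██
██░░░░░░██
██████████
██████████
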